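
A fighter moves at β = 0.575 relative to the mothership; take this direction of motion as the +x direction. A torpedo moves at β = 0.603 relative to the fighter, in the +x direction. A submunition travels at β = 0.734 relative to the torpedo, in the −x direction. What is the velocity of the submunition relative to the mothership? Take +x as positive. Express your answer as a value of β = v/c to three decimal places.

Apply u = (u' + v)/(1 + u'v/c²) successively, working outward toward the mothership.
Start: velocity of the fighter relative to the mothership = 0.5750c.
Compose with the torpedo (u' = 0.603 in the fighter frame): u_1 = (0.603 + 0.575) / (1 + 0.603·0.575) = 1.1780/1.3467 = 0.8747.
Compose with the submunition (u' = -0.734 in the torpedo frame): u_2 = (-0.734 + 0.875) / (1 + (-0.734)·0.875) = 0.1407/0.3580 = 0.3931.

β = +0.393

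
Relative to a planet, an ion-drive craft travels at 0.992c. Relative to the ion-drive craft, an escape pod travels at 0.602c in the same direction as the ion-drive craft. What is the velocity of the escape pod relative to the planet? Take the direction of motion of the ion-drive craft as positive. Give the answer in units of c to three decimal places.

0.998c

With v = 0.992 and u' = 0.602 (in units of c),
u = (u' + v)/(1 + u'v/c²):
u = (0.602 + 0.992) / (1 + 0.602·0.992) = 1.5940/1.5972 = 0.9980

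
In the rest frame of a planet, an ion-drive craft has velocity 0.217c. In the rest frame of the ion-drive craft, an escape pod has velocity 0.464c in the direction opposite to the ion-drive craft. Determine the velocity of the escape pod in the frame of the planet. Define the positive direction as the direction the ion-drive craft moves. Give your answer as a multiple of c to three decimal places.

With v = 0.217 and u' = -0.464 (in units of c),
u = (u' + v)/(1 + u'v/c²):
u = (-0.464 + 0.217) / (1 + (-0.464)·0.217) = -0.2470/0.8993 = -0.2747

-0.275c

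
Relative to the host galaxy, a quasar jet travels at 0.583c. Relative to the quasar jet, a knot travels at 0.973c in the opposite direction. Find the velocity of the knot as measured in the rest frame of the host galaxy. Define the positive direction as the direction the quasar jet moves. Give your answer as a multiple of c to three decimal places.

With v = 0.583 and u' = -0.973 (in units of c),
u = (u' + v)/(1 + u'v/c²):
u = (-0.973 + 0.583) / (1 + (-0.973)·0.583) = -0.3900/0.4327 = -0.9012
(Galilean addition would give -0.390c.)

-0.901c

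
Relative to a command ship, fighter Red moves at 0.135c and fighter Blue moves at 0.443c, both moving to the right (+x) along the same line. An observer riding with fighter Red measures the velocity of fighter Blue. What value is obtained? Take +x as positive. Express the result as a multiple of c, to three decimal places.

β_A = 0.135, β_B = 0.443.
Transform to A's frame with the inverse velocity-addition law: u' = (u − v)/(1 − uv/c²), taking u = β_B and v = β_A.
u' = (0.443 − 0.135) / (1 − (0.135)(0.443)) = 0.3080/0.9402 = 0.3276.

+0.328c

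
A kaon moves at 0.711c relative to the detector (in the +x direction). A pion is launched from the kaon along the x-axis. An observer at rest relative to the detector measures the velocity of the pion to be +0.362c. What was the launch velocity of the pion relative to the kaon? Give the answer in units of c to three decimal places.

Invert the composition law: u' = (u − v)/(1 − uv/c²).
u' = (0.362 − 0.711) / (1 − (0.362)(0.711)) = -0.3490/0.7426 = -0.4700.

-0.470c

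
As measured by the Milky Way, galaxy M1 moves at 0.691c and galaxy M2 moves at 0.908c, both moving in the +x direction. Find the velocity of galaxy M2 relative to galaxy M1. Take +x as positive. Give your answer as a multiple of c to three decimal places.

β_A = 0.691, β_B = 0.908.
Transform to A's frame with the inverse velocity-addition law: u' = (u − v)/(1 − uv/c²), taking u = β_B and v = β_A.
u' = (0.908 − 0.691) / (1 − (0.691)(0.908)) = 0.2170/0.3726 = 0.5824.

+0.582c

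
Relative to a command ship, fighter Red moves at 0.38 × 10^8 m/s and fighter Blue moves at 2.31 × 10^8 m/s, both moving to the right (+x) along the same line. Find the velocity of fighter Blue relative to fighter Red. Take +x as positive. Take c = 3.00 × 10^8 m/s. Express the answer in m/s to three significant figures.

+2.14 × 10^8 m/s

β_A = 0.127, β_B = 0.770 (dividing each by c = 3.00 × 10^8 m/s).
Transform to A's frame with the inverse velocity-addition law: u' = (u − v)/(1 − uv/c²), taking u = β_B and v = β_A.
u' = (0.770 − 0.127) / (1 − (0.127)(0.770)) = 0.6433/0.9025 = 0.7129.
u' = 0.7129 × 3.00 × 10^8 m/s.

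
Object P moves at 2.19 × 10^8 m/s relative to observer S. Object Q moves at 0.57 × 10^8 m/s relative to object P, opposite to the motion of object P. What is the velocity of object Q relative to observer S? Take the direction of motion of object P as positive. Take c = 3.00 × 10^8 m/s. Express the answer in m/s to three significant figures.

+1.88 × 10^8 m/s

In units of c (dividing by 3.00 × 10^8 m/s): v = 0.730, u' = -0.190.
u = (u' + v)/(1 + u'v/c²):
u = (-0.190 + 0.730) / (1 + (-0.190)·0.730) = 0.5400/0.8613 = 0.6270
(Galilean addition would give +0.540c.)
Converting back: u = 0.6270 × 3.00 × 10^8 m/s.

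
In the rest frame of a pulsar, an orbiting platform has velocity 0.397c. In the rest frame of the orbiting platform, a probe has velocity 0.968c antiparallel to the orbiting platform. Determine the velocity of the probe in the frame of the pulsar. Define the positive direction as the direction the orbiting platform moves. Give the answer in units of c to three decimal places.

-0.927c

With v = 0.397 and u' = -0.968 (in units of c),
u = (u' + v)/(1 + u'v/c²):
u = (-0.968 + 0.397) / (1 + (-0.968)·0.397) = -0.5710/0.6157 = -0.9274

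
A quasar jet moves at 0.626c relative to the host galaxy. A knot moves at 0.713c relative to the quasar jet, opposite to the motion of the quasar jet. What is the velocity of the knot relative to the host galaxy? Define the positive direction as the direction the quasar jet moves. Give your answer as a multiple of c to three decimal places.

With v = 0.626 and u' = -0.713 (in units of c),
u = (u' + v)/(1 + u'v/c²):
u = (-0.713 + 0.626) / (1 + (-0.713)·0.626) = -0.0870/0.5537 = -0.1571
(Galilean addition would give -0.087c.)

-0.157c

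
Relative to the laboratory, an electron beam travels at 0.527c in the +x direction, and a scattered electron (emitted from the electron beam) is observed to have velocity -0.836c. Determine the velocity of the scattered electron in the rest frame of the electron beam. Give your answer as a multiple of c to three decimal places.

Invert the composition law: u' = (u − v)/(1 − uv/c²).
u' = (-0.836 − 0.527) / (1 − (-0.836)(0.527)) = -1.3630/1.4406 = -0.9462.

-0.946c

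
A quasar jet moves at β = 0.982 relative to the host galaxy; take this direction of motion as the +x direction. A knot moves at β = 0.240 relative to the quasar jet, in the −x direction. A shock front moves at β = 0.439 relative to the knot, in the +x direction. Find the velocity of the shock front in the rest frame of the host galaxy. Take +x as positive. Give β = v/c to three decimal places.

Apply u = (u' + v)/(1 + u'v/c²) successively, working outward toward the host galaxy.
Start: velocity of the quasar jet relative to the host galaxy = 0.9820c.
Compose with the knot (u' = -0.240 in the quasar jet frame): u_1 = (-0.240 + 0.982) / (1 + (-0.240)·0.982) = 0.7420/0.7643 = 0.9708.
Compose with the shock front (u' = 0.439 in the knot frame): u_2 = (0.439 + 0.971) / (1 + 0.439·0.971) = 1.4098/1.4262 = 0.9885.

β = +0.989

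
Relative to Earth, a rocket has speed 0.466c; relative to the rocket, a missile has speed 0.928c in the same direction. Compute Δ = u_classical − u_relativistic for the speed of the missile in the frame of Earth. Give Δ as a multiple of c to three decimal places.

Δ = 0.421c

Galilean: u_cl = 0.928 + 0.466 = 1.3940.
Relativistic: u_rel = (0.928 + 0.466) / (1 + 0.928·0.466) = 1.3940/1.4324 = 0.9732.
Δ = 1.3940 − 0.9732 = 0.4208.
(The classical prediction exceeds c; the relativistic result does not.)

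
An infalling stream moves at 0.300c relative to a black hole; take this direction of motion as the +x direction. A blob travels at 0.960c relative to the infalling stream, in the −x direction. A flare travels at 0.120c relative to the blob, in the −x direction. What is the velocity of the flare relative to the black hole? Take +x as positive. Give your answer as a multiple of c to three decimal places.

-0.942c

Apply u = (u' + v)/(1 + u'v/c²) successively, working outward toward the black hole.
Start: velocity of the infalling stream relative to the black hole = 0.3000c.
Compose with the blob (u' = -0.960 in the infalling stream frame): u_1 = (-0.960 + 0.300) / (1 + (-0.960)·0.300) = -0.6600/0.7120 = -0.9270.
Compose with the flare (u' = -0.120 in the blob frame): u_2 = (-0.120 + (-0.927)) / (1 + (-0.120)·(-0.927)) = -1.0470/1.1112 = -0.9422.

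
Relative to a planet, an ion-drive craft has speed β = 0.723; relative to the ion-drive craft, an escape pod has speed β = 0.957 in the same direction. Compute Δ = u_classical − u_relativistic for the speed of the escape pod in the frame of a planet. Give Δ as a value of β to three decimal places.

Galilean: u_cl = 0.957 + 0.723 = 1.6800.
Relativistic: u_rel = (0.957 + 0.723) / (1 + 0.957·0.723) = 1.6800/1.6919 = 0.9930.
Δ = 1.6800 − 0.9930 = 0.6870.
(The classical prediction exceeds c; the relativistic result does not.)

Δ = 0.687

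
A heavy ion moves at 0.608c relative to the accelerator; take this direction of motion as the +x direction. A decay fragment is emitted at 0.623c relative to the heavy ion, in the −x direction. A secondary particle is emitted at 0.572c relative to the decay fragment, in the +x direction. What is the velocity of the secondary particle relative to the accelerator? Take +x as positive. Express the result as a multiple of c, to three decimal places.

+0.556c

Apply u = (u' + v)/(1 + u'v/c²) successively, working outward toward the accelerator.
Start: velocity of the heavy ion relative to the accelerator = 0.6080c.
Compose with the decay fragment (u' = -0.623 in the heavy ion frame): u_1 = (-0.623 + 0.608) / (1 + (-0.623)·0.608) = -0.0150/0.6212 = -0.0241.
Compose with the secondary particle (u' = 0.572 in the decay fragment frame): u_2 = (0.572 + (-0.024)) / (1 + 0.572·(-0.024)) = 0.5479/0.9862 = 0.5555.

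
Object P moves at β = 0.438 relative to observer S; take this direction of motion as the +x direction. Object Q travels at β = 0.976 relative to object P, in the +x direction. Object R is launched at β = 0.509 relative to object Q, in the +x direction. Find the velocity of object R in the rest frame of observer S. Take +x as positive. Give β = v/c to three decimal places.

β = 0.997

Apply u = (u' + v)/(1 + u'v/c²) successively, working outward toward observer S.
Start: velocity of object P relative to observer S = 0.4380c.
Compose with object Q (u' = 0.976 in object P frame): u_1 = (0.976 + 0.438) / (1 + 0.976·0.438) = 1.4140/1.4275 = 0.9906.
Compose with object R (u' = 0.509 in object Q frame): u_2 = (0.509 + 0.991) / (1 + 0.509·0.991) = 1.4996/1.5042 = 0.9969.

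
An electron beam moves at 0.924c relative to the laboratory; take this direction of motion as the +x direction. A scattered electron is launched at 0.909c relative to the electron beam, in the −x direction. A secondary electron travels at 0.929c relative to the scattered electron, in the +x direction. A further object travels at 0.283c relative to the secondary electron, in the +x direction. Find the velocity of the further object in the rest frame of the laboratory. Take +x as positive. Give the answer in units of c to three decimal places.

+0.966c

Apply u = (u' + v)/(1 + u'v/c²) successively, working outward toward the laboratory.
Start: velocity of the electron beam relative to the laboratory = 0.9240c.
Compose with the scattered electron (u' = -0.909 in the electron beam frame): u_1 = (-0.909 + 0.924) / (1 + (-0.909)·0.924) = 0.0150/0.1601 = 0.0937.
Compose with the secondary electron (u' = 0.929 in the scattered electron frame): u_2 = (0.929 + 0.094) / (1 + 0.929·0.094) = 1.0227/1.0870 = 0.9408.
Compose with the further object (u' = 0.283 in the secondary electron frame): u_3 = (0.283 + 0.941) / (1 + 0.283·0.941) = 1.2238/1.2662 = 0.9665.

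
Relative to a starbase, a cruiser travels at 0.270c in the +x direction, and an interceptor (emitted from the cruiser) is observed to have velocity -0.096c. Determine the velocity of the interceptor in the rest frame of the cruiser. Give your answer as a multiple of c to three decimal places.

-0.357c

Invert the composition law: u' = (u − v)/(1 − uv/c²).
u' = (-0.096 − 0.270) / (1 − (-0.096)(0.270)) = -0.3660/1.0259 = -0.3568.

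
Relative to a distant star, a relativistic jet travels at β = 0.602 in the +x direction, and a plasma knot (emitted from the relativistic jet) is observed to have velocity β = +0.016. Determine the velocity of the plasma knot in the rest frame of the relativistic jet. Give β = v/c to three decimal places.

β = -0.592

Invert the composition law: u' = (u − v)/(1 − uv/c²).
u' = (0.016 − 0.602) / (1 − (0.016)(0.602)) = -0.5860/0.9904 = -0.5917.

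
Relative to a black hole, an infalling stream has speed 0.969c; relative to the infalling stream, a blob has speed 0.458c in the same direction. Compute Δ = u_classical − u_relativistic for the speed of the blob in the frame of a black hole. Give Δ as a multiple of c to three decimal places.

Galilean: u_cl = 0.458 + 0.969 = 1.4270.
Relativistic: u_rel = (0.458 + 0.969) / (1 + 0.458·0.969) = 1.4270/1.4438 = 0.9884.
Δ = 1.4270 − 0.9884 = 0.4386.
(The classical prediction exceeds c; the relativistic result does not.)

Δ = 0.439c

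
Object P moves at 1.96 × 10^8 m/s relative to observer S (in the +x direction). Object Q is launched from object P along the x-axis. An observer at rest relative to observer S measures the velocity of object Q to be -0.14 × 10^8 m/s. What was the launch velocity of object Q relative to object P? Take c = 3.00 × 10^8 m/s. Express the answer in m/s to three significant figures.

-2.04 × 10^8 m/s

v = 0.653c, u = -0.047c.
Invert the composition law: u' = (u − v)/(1 − uv/c²).
u' = (-0.047 − 0.653) / (1 − (-0.047)(0.653)) = -0.7000/1.0305 = -0.6793.
u' = -0.6793 × 3.00 × 10^8 m/s.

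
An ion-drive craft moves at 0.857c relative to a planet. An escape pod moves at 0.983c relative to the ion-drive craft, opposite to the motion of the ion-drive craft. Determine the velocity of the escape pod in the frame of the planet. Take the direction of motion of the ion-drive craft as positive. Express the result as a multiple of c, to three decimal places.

-0.800c

With v = 0.857 and u' = -0.983 (in units of c),
u = (u' + v)/(1 + u'v/c²):
u = (-0.983 + 0.857) / (1 + (-0.983)·0.857) = -0.1260/0.1576 = -0.7996
(Galilean addition would give -0.126c.)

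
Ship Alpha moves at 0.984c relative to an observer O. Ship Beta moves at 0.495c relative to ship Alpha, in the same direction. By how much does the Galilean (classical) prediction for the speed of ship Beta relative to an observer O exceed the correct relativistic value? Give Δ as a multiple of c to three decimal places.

Galilean: u_cl = 0.495 + 0.984 = 1.4790.
Relativistic: u_rel = (0.495 + 0.984) / (1 + 0.495·0.984) = 1.4790/1.4871 = 0.9946.
Δ = 1.4790 − 0.9946 = 0.4844.
(The classical prediction exceeds c; the relativistic result does not.)

Δ = 0.484c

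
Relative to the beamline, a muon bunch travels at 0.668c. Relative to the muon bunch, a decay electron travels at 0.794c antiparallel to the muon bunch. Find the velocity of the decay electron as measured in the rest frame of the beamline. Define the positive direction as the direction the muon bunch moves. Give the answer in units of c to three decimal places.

-0.268c

With v = 0.668 and u' = -0.794 (in units of c),
u = (u' + v)/(1 + u'v/c²):
u = (-0.794 + 0.668) / (1 + (-0.794)·0.668) = -0.1260/0.4696 = -0.2683
(Galilean addition would give -0.126c.)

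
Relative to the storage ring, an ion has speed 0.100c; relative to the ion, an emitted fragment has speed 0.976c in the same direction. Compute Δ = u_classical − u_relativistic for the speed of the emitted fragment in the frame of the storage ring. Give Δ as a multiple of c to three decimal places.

Δ = 0.096c

Galilean: u_cl = 0.976 + 0.100 = 1.0760.
Relativistic: u_rel = (0.976 + 0.100) / (1 + 0.976·0.100) = 1.0760/1.0976 = 0.9803.
Δ = 1.0760 − 0.9803 = 0.0957.
(The classical prediction exceeds c; the relativistic result does not.)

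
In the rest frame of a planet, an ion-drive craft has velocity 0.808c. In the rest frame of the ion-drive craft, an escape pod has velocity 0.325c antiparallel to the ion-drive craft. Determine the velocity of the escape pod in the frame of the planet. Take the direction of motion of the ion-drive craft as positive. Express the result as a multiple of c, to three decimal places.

+0.655c

With v = 0.808 and u' = -0.325 (in units of c),
u = (u' + v)/(1 + u'v/c²):
u = (-0.325 + 0.808) / (1 + (-0.325)·0.808) = 0.4830/0.7374 = 0.6550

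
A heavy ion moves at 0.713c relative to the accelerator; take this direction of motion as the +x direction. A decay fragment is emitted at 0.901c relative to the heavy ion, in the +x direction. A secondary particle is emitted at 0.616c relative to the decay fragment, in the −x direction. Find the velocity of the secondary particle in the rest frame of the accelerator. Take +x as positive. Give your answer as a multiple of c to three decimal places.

Apply u = (u' + v)/(1 + u'v/c²) successively, working outward toward the accelerator.
Start: velocity of the heavy ion relative to the accelerator = 0.7130c.
Compose with the decay fragment (u' = 0.901 in the heavy ion frame): u_1 = (0.901 + 0.713) / (1 + 0.901·0.713) = 1.6140/1.6424 = 0.9827.
Compose with the secondary particle (u' = -0.616 in the decay fragment frame): u_2 = (-0.616 + 0.983) / (1 + (-0.616)·0.983) = 0.3667/0.3947 = 0.9292.

+0.929c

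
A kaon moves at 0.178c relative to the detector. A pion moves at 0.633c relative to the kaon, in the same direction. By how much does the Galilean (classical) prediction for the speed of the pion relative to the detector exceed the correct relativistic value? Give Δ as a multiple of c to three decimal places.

Galilean: u_cl = 0.633 + 0.178 = 0.8110.
Relativistic: u_rel = (0.633 + 0.178) / (1 + 0.633·0.178) = 0.8110/1.1127 = 0.7289.
Δ = 0.8110 − 0.7289 = 0.0821.

Δ = 0.082c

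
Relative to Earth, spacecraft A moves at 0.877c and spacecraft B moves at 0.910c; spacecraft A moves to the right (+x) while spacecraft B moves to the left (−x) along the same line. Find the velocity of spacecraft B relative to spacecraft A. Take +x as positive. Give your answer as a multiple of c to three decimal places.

β_A = 0.877, β_B = -0.910.
Transform to A's frame with the inverse velocity-addition law: u' = (u − v)/(1 − uv/c²), taking u = β_B and v = β_A.
u' = (-0.910 − 0.877) / (1 − (0.877)(-0.910)) = -1.7870/1.7981 = -0.9938.

-0.994c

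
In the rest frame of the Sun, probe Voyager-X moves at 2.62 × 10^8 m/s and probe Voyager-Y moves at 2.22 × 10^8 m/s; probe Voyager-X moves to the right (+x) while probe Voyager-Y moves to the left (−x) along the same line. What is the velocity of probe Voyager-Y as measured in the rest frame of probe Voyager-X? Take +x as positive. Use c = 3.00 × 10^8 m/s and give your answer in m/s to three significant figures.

β_A = 0.873, β_B = -0.740 (dividing each by c = 3.00 × 10^8 m/s).
Transform to A's frame with the inverse velocity-addition law: u' = (u − v)/(1 − uv/c²), taking u = β_B and v = β_A.
u' = (-0.740 − 0.873) / (1 − (0.873)(-0.740)) = -1.6133/1.6463 = -0.9800.
u' = -0.9800 × 3.00 × 10^8 m/s.

-2.94 × 10^8 m/s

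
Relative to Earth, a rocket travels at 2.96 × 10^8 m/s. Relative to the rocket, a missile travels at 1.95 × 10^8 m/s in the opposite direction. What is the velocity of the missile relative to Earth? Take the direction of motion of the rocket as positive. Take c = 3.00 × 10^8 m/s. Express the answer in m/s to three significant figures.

In units of c (dividing by 3.00 × 10^8 m/s): v = 0.987, u' = -0.650.
u = (u' + v)/(1 + u'v/c²):
u = (-0.650 + 0.987) / (1 + (-0.650)·0.987) = 0.3367/0.3587 = 0.9387
(Galilean addition would give +0.337c.)
Converting back: u = 0.9387 × 3.00 × 10^8 m/s.

+2.82 × 10^8 m/s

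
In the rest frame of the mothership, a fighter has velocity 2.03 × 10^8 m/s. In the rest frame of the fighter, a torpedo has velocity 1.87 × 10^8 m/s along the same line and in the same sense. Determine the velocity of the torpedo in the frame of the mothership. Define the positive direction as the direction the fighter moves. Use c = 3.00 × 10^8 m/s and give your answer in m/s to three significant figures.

In units of c (dividing by 3.00 × 10^8 m/s): v = 0.677, u' = 0.623.
u = (u' + v)/(1 + u'v/c²):
u = (0.623 + 0.677) / (1 + 0.623·0.677) = 1.3000/1.4218 = 0.9143
Converting back: u = 0.9143 × 3.00 × 10^8 m/s.

2.74 × 10^8 m/s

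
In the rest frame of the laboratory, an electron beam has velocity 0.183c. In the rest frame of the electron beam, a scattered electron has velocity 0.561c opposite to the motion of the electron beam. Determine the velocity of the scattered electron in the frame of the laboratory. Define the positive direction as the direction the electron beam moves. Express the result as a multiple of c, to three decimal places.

-0.421c

With v = 0.183 and u' = -0.561 (in units of c),
u = (u' + v)/(1 + u'v/c²):
u = (-0.561 + 0.183) / (1 + (-0.561)·0.183) = -0.3780/0.8973 = -0.4212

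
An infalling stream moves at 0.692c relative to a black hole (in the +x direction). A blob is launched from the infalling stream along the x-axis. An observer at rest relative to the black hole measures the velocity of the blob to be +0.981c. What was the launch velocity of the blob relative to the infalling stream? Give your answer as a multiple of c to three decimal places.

+0.900c

Invert the composition law: u' = (u − v)/(1 − uv/c²).
u' = (0.981 − 0.692) / (1 − (0.981)(0.692)) = 0.2890/0.3211 = 0.8999.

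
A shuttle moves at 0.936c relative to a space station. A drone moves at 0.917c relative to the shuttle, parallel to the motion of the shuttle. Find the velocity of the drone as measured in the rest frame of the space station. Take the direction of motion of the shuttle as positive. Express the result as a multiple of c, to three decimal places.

With v = 0.936 and u' = 0.917 (in units of c),
u = (u' + v)/(1 + u'v/c²):
u = (0.917 + 0.936) / (1 + 0.917·0.936) = 1.8530/1.8583 = 0.9971

0.997c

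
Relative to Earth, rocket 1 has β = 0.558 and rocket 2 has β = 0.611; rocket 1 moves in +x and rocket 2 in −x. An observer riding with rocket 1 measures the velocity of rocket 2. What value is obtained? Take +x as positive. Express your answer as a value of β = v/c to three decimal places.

β = -0.872

β_A = 0.558, β_B = -0.611.
Transform to A's frame with the inverse velocity-addition law: u' = (u − v)/(1 − uv/c²), taking u = β_B and v = β_A.
u' = (-0.611 − 0.558) / (1 − (0.558)(-0.611)) = -1.1690/1.3409 = -0.8718.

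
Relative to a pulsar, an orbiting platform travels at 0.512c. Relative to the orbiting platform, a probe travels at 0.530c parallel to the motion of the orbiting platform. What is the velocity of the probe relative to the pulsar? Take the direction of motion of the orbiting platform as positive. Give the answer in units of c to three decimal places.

0.820c

With v = 0.512 and u' = 0.530 (in units of c),
u = (u' + v)/(1 + u'v/c²):
u = (0.530 + 0.512) / (1 + 0.530·0.512) = 1.0420/1.2714 = 0.8196
(Galilean addition would give +1.042c, exceeding c.)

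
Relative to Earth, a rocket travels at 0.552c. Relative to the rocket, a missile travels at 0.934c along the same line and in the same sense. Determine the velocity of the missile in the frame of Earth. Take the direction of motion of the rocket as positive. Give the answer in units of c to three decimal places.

With v = 0.552 and u' = 0.934 (in units of c),
u = (u' + v)/(1 + u'v/c²):
u = (0.934 + 0.552) / (1 + 0.934·0.552) = 1.4860/1.5156 = 0.9805
(Galilean addition would give +1.486c, exceeding c.)

0.980c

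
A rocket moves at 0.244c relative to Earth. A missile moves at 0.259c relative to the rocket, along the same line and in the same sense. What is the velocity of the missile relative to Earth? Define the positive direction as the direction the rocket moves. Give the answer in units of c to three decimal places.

0.473c

With v = 0.244 and u' = 0.259 (in units of c),
u = (u' + v)/(1 + u'v/c²):
u = (0.259 + 0.244) / (1 + 0.259·0.244) = 0.5030/1.0632 = 0.4731
(Galilean addition would give +0.503c.)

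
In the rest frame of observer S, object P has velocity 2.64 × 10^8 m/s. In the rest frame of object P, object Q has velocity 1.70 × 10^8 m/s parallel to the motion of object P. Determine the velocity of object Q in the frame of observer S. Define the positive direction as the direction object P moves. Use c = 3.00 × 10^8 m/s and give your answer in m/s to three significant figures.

In units of c (dividing by 3.00 × 10^8 m/s): v = 0.880, u' = 0.567.
u = (u' + v)/(1 + u'v/c²):
u = (0.567 + 0.880) / (1 + 0.567·0.880) = 1.4467/1.4987 = 0.9653
Converting back: u = 0.9653 × 3.00 × 10^8 m/s.

2.90 × 10^8 m/s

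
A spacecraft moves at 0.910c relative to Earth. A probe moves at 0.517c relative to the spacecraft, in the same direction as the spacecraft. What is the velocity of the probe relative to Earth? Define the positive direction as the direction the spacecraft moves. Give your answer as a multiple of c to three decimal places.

0.970c

With v = 0.910 and u' = 0.517 (in units of c),
u = (u' + v)/(1 + u'v/c²):
u = (0.517 + 0.910) / (1 + 0.517·0.910) = 1.4270/1.4705 = 0.9704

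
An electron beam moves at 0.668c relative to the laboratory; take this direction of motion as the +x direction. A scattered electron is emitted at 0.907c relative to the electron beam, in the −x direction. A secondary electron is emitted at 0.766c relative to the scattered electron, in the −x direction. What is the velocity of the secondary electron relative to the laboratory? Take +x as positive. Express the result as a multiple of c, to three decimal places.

Apply u = (u' + v)/(1 + u'v/c²) successively, working outward toward the laboratory.
Start: velocity of the electron beam relative to the laboratory = 0.6680c.
Compose with the scattered electron (u' = -0.907 in the electron beam frame): u_1 = (-0.907 + 0.668) / (1 + (-0.907)·0.668) = -0.2390/0.3941 = -0.6064.
Compose with the secondary electron (u' = -0.766 in the scattered electron frame): u_2 = (-0.766 + (-0.606)) / (1 + (-0.766)·(-0.606)) = -1.3724/1.4645 = -0.9371.

-0.937c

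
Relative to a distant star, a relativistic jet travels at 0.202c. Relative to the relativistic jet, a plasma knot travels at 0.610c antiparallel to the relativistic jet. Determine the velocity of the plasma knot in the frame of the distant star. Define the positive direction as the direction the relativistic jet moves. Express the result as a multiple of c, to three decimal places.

With v = 0.202 and u' = -0.610 (in units of c),
u = (u' + v)/(1 + u'v/c²):
u = (-0.610 + 0.202) / (1 + (-0.610)·0.202) = -0.4080/0.8768 = -0.4653

-0.465c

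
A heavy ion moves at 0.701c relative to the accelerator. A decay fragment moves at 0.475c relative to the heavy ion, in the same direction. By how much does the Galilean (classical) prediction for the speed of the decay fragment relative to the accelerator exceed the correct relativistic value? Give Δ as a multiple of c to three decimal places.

Galilean: u_cl = 0.475 + 0.701 = 1.1760.
Relativistic: u_rel = (0.475 + 0.701) / (1 + 0.475·0.701) = 1.1760/1.3330 = 0.8822.
Δ = 1.1760 − 0.8822 = 0.2938.
(The classical prediction exceeds c; the relativistic result does not.)

Δ = 0.294c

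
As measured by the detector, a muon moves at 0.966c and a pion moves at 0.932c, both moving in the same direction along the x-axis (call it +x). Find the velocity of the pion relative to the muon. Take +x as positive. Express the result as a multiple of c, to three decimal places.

β_A = 0.966, β_B = 0.932.
Transform to A's frame with the inverse velocity-addition law: u' = (u − v)/(1 − uv/c²), taking u = β_B and v = β_A.
u' = (0.932 − 0.966) / (1 − (0.966)(0.932)) = -0.0340/0.0997 = -0.3411.

-0.341c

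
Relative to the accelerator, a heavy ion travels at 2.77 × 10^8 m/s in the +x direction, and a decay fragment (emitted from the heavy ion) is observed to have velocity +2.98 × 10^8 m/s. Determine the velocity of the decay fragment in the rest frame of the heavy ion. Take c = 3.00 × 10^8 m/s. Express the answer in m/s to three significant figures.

+2.54 × 10^8 m/s

v = 0.923c, u = 0.993c.
Invert the composition law: u' = (u − v)/(1 − uv/c²).
u' = (0.993 − 0.923) / (1 − (0.993)(0.923)) = 0.0700/0.0828 = 0.8452.
u' = 0.8452 × 3.00 × 10^8 m/s.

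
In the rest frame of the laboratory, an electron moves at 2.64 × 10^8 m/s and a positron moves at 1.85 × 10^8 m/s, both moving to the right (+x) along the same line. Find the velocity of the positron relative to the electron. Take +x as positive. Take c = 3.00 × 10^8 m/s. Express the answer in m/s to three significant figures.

β_A = 0.880, β_B = 0.617 (dividing each by c = 3.00 × 10^8 m/s).
Transform to A's frame with the inverse velocity-addition law: u' = (u − v)/(1 − uv/c²), taking u = β_B and v = β_A.
u' = (0.617 − 0.880) / (1 − (0.880)(0.617)) = -0.2633/0.4573 = -0.5758.
u' = -0.5758 × 3.00 × 10^8 m/s.

-1.73 × 10^8 m/s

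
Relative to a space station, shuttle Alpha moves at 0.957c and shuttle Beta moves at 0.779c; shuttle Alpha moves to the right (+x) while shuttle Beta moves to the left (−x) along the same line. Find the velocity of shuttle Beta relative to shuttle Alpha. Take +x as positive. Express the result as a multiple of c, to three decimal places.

β_A = 0.957, β_B = -0.779.
Transform to A's frame with the inverse velocity-addition law: u' = (u − v)/(1 − uv/c²), taking u = β_B and v = β_A.
u' = (-0.779 − 0.957) / (1 − (0.957)(-0.779)) = -1.7360/1.7455 = -0.9946.

-0.995c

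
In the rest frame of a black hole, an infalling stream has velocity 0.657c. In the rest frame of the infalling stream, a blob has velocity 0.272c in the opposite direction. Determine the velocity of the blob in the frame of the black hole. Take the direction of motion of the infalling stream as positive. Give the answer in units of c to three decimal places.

+0.469c

With v = 0.657 and u' = -0.272 (in units of c),
u = (u' + v)/(1 + u'v/c²):
u = (-0.272 + 0.657) / (1 + (-0.272)·0.657) = 0.3850/0.8213 = 0.4688
(Galilean addition would give +0.385c.)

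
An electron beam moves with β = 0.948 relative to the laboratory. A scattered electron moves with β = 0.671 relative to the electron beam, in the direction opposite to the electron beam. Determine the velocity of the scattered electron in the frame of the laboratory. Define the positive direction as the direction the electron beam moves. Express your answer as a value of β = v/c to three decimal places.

β = +0.761

With v = 0.948 and u' = -0.671 (in units of c),
u = (u' + v)/(1 + u'v/c²):
u = (-0.671 + 0.948) / (1 + (-0.671)·0.948) = 0.2770/0.3639 = 0.7612
(Galilean addition would give +0.277c.)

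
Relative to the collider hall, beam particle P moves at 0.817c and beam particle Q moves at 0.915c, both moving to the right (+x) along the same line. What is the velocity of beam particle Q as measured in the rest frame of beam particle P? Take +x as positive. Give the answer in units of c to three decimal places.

β_A = 0.817, β_B = 0.915.
Transform to A's frame with the inverse velocity-addition law: u' = (u − v)/(1 − uv/c²), taking u = β_B and v = β_A.
u' = (0.915 − 0.817) / (1 − (0.817)(0.915)) = 0.0980/0.2524 = 0.3882.

+0.388c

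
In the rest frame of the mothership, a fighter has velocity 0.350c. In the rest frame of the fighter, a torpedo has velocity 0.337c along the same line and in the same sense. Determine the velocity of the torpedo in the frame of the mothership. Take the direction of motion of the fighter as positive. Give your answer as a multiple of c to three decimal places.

With v = 0.350 and u' = 0.337 (in units of c),
u = (u' + v)/(1 + u'v/c²):
u = (0.337 + 0.350) / (1 + 0.337·0.350) = 0.6870/1.1179 = 0.6145
(Galilean addition would give +0.687c.)

0.615c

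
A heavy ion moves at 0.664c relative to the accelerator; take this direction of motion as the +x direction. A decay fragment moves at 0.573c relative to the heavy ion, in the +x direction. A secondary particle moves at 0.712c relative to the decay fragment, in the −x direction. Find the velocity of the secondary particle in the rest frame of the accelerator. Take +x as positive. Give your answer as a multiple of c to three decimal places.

Apply u = (u' + v)/(1 + u'v/c²) successively, working outward toward the accelerator.
Start: velocity of the heavy ion relative to the accelerator = 0.6640c.
Compose with the decay fragment (u' = 0.573 in the heavy ion frame): u_1 = (0.573 + 0.664) / (1 + 0.573·0.664) = 1.2370/1.3805 = 0.8961.
Compose with the secondary particle (u' = -0.712 in the decay fragment frame): u_2 = (-0.712 + 0.896) / (1 + (-0.712)·0.896) = 0.1841/0.3620 = 0.5085.

+0.508c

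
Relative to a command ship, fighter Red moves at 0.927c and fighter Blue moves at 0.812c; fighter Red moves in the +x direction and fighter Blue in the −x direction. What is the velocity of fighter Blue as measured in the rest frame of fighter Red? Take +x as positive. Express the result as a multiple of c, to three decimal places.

β_A = 0.927, β_B = -0.812.
Transform to A's frame with the inverse velocity-addition law: u' = (u − v)/(1 − uv/c²), taking u = β_B and v = β_A.
u' = (-0.812 − 0.927) / (1 − (0.927)(-0.812)) = -1.7390/1.7527 = -0.9922.

-0.992c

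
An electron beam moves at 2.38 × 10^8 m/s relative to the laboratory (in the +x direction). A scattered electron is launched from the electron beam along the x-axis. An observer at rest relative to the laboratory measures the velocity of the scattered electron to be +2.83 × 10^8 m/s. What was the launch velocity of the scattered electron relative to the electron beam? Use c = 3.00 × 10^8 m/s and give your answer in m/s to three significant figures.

v = 0.793c, u = 0.943c.
Invert the composition law: u' = (u − v)/(1 − uv/c²).
u' = (0.943 − 0.793) / (1 − (0.943)(0.793)) = 0.1500/0.2516 = 0.5961.
u' = 0.5961 × 3.00 × 10^8 m/s.

+1.79 × 10^8 m/s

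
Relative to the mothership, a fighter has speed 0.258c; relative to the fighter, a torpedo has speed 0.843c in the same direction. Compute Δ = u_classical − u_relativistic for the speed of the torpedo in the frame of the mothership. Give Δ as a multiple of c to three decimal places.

Galilean: u_cl = 0.843 + 0.258 = 1.1010.
Relativistic: u_rel = (0.843 + 0.258) / (1 + 0.843·0.258) = 1.1010/1.2175 = 0.9043.
Δ = 1.1010 − 0.9043 = 0.1967.
(The classical prediction exceeds c; the relativistic result does not.)

Δ = 0.197c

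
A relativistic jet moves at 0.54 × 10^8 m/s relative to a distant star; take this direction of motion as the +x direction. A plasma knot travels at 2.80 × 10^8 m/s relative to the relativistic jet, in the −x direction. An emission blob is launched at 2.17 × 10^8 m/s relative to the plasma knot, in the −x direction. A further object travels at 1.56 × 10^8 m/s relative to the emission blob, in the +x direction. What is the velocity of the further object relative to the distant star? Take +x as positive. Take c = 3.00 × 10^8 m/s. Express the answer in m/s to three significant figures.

-2.85 × 10^8 m/s

Apply u = (u' + v)/(1 + u'v/c²) successively, working outward toward the distant star.
(Dividing each given speed by c = 3.00 × 10^8 m/s to work in units of c.)
Start: velocity of the relativistic jet relative to the distant star = 0.1800c.
Compose with the plasma knot (u' = -0.933 in the relativistic jet frame): u_1 = (-0.933 + 0.180) / (1 + (-0.933)·0.180) = -0.7533/0.8320 = -0.9054.
Compose with the emission blob (u' = -0.723 in the plasma knot frame): u_2 = (-0.723 + (-0.905)) / (1 + (-0.723)·(-0.905)) = -1.6288/1.6549 = -0.9842.
Compose with the further object (u' = 0.520 in the emission blob frame): u_3 = (0.520 + (-0.984)) / (1 + 0.520·(-0.984)) = -0.4642/0.4882 = -0.9508.
So u = -0.9508 × 3.00 × 10^8 m/s.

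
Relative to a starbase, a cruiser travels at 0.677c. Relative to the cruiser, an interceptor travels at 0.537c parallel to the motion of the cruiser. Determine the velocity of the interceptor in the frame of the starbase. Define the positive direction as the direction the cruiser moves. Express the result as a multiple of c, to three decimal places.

With v = 0.677 and u' = 0.537 (in units of c),
u = (u' + v)/(1 + u'v/c²):
u = (0.537 + 0.677) / (1 + 0.537·0.677) = 1.2140/1.3635 = 0.8903
(Galilean addition would give +1.214c, exceeding c.)

0.890c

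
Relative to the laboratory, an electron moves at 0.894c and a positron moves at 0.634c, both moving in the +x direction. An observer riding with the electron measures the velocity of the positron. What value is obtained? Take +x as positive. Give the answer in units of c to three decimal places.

β_A = 0.894, β_B = 0.634.
Transform to A's frame with the inverse velocity-addition law: u' = (u − v)/(1 − uv/c²), taking u = β_B and v = β_A.
u' = (0.634 − 0.894) / (1 − (0.894)(0.634)) = -0.2600/0.4332 = -0.6002.

-0.600c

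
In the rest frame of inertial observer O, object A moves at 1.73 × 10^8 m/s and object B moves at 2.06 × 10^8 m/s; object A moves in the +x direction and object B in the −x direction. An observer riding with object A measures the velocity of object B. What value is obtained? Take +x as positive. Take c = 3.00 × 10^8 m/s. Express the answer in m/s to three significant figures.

-2.71 × 10^8 m/s

β_A = 0.577, β_B = -0.687 (dividing each by c = 3.00 × 10^8 m/s).
Transform to A's frame with the inverse velocity-addition law: u' = (u − v)/(1 − uv/c²), taking u = β_B and v = β_A.
u' = (-0.687 − 0.577) / (1 − (0.577)(-0.687)) = -1.2633/1.3960 = -0.9050.
u' = -0.9050 × 3.00 × 10^8 m/s.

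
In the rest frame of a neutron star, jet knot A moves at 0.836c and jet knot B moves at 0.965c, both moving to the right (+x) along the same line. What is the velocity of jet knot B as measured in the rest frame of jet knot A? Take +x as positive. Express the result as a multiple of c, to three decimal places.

+0.667c

β_A = 0.836, β_B = 0.965.
Transform to A's frame with the inverse velocity-addition law: u' = (u − v)/(1 − uv/c²), taking u = β_B and v = β_A.
u' = (0.965 − 0.836) / (1 − (0.836)(0.965)) = 0.1290/0.1933 = 0.6675.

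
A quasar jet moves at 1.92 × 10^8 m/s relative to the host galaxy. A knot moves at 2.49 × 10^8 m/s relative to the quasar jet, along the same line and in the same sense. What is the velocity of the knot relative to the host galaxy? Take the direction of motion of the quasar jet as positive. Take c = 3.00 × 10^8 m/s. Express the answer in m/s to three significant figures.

In units of c (dividing by 3.00 × 10^8 m/s): v = 0.640, u' = 0.830.
u = (u' + v)/(1 + u'v/c²):
u = (0.830 + 0.640) / (1 + 0.830·0.640) = 1.4700/1.5312 = 0.9600
(Galilean addition would give +1.470c, exceeding c.)
Converting back: u = 0.9600 × 3.00 × 10^8 m/s.

2.88 × 10^8 m/s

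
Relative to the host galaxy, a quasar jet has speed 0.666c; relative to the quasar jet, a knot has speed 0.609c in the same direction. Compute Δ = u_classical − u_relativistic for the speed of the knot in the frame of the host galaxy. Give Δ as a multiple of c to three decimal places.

Galilean: u_cl = 0.609 + 0.666 = 1.2750.
Relativistic: u_rel = (0.609 + 0.666) / (1 + 0.609·0.666) = 1.2750/1.4056 = 0.9071.
Δ = 1.2750 − 0.9071 = 0.3679.
(The classical prediction exceeds c; the relativistic result does not.)

Δ = 0.368c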